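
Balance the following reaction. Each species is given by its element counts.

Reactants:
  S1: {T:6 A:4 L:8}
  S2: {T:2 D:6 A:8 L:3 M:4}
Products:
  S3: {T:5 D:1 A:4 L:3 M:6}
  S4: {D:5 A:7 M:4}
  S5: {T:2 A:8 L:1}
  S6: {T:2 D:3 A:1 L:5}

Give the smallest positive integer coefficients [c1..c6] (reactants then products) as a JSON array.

Coefficients: [3, 5, 2, 2, 3, 6]

T: 3·6+5·2 = 28 | 2·5+2·0+3·2+6·2 = 28
D: 3·0+5·6 = 30 | 2·1+2·5+3·0+6·3 = 30
A: 3·4+5·8 = 52 | 2·4+2·7+3·8+6·1 = 52
L: 3·8+5·3 = 39 | 2·3+2·0+3·1+6·5 = 39
M: 3·0+5·4 = 20 | 2·6+2·4+3·0+6·0 = 20
gcd(3,5,2,2,3,6) = 1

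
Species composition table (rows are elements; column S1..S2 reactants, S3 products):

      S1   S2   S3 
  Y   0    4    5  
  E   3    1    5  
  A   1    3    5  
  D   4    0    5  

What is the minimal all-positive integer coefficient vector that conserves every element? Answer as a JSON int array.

Coefficients: [5, 5, 4]

Y: 5·0+5·4 = 20 | 4·5 = 20
E: 5·3+5·1 = 20 | 4·5 = 20
A: 5·1+5·3 = 20 | 4·5 = 20
D: 5·4+5·0 = 20 | 4·5 = 20
gcd(5,5,4) = 1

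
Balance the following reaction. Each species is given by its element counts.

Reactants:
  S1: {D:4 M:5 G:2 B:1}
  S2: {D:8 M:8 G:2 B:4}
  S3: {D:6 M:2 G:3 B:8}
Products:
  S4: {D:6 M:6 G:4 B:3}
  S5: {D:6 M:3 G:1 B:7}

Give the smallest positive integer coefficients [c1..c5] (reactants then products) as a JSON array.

D: 5·4+2·8+5·6 = 66 | 6·6+5·6 = 66
M: 5·5+2·8+5·2 = 51 | 6·6+5·3 = 51
G: 5·2+2·2+5·3 = 29 | 6·4+5·1 = 29
B: 5·1+2·4+5·8 = 53 | 6·3+5·7 = 53
gcd(5,2,5,6,5) = 1

Coefficients: [5, 2, 5, 6, 5]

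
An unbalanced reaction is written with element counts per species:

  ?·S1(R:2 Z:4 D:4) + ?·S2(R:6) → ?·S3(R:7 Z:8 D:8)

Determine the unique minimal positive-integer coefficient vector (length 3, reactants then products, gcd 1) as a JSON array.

Coefficients: [4, 1, 2]

R: 4·2+1·6 = 14 | 2·7 = 14
Z: 4·4+1·0 = 16 | 2·8 = 16
D: 4·4+1·0 = 16 | 2·8 = 16
gcd(4,1,2) = 1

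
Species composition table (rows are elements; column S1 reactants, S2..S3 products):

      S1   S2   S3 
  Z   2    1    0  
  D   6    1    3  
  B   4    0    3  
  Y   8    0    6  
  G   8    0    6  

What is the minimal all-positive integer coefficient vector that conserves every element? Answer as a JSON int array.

Z: 3·2 = 6 | 6·1+4·0 = 6
D: 3·6 = 18 | 6·1+4·3 = 18
B: 3·4 = 12 | 6·0+4·3 = 12
Y: 3·8 = 24 | 6·0+4·6 = 24
G: 3·8 = 24 | 6·0+4·6 = 24
gcd(3,6,4) = 1

Coefficients: [3, 6, 4]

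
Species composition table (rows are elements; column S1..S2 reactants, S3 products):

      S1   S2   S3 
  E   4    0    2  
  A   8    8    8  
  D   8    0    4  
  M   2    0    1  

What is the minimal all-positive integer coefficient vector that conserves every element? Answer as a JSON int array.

Coefficients: [1, 1, 2]

E: 1·4+1·0 = 4 | 2·2 = 4
A: 1·8+1·8 = 16 | 2·8 = 16
D: 1·8+1·0 = 8 | 2·4 = 8
M: 1·2+1·0 = 2 | 2·1 = 2
gcd(1,1,2) = 1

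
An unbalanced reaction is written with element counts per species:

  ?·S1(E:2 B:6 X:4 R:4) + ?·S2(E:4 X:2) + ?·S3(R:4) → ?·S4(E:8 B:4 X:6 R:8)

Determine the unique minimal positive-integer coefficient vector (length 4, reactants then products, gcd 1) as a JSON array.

Coefficients: [2, 5, 4, 3]

E: 2·2+5·4+4·0 = 24 | 3·8 = 24
B: 2·6+5·0+4·0 = 12 | 3·4 = 12
X: 2·4+5·2+4·0 = 18 | 3·6 = 18
R: 2·4+5·0+4·4 = 24 | 3·8 = 24
gcd(2,5,4,3) = 1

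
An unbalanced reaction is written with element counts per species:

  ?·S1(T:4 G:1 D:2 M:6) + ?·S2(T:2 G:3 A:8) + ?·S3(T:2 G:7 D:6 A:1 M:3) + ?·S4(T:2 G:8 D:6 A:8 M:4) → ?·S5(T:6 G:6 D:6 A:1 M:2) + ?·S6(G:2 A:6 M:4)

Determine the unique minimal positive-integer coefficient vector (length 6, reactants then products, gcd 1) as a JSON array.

Coefficients: [3, 3, 2, 1, 4, 5]

T: 3·4+3·2+2·2+1·2 = 24 | 4·6+5·0 = 24
G: 3·1+3·3+2·7+1·8 = 34 | 4·6+5·2 = 34
D: 3·2+3·0+2·6+1·6 = 24 | 4·6+5·0 = 24
A: 3·0+3·8+2·1+1·8 = 34 | 4·1+5·6 = 34
M: 3·6+3·0+2·3+1·4 = 28 | 4·2+5·4 = 28
gcd(3,3,2,1,4,5) = 1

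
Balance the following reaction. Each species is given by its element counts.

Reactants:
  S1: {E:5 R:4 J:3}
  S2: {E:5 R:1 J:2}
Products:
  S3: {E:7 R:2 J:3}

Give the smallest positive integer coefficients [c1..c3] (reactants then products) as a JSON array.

Coefficients: [1, 6, 5]

E: 1·5+6·5 = 35 | 5·7 = 35
R: 1·4+6·1 = 10 | 5·2 = 10
J: 1·3+6·2 = 15 | 5·3 = 15
gcd(1,6,5) = 1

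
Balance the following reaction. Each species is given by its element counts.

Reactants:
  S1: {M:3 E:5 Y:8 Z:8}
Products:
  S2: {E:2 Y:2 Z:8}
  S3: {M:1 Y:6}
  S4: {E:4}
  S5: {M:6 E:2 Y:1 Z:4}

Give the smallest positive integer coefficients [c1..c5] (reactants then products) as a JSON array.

M: 6·3 = 18 | 5·0+6·1+4·0+2·6 = 18
E: 6·5 = 30 | 5·2+6·0+4·4+2·2 = 30
Y: 6·8 = 48 | 5·2+6·6+4·0+2·1 = 48
Z: 6·8 = 48 | 5·8+6·0+4·0+2·4 = 48
gcd(6,5,6,4,2) = 1

Coefficients: [6, 5, 6, 4, 2]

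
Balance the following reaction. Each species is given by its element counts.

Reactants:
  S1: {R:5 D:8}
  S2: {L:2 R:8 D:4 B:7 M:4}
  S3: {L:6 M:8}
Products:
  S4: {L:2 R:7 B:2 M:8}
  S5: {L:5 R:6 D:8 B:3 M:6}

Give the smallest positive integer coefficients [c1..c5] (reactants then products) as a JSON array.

L: 3·0+2·2+3·6 = 22 | 1·2+4·5 = 22
R: 3·5+2·8+3·0 = 31 | 1·7+4·6 = 31
D: 3·8+2·4+3·0 = 32 | 1·0+4·8 = 32
B: 3·0+2·7+3·0 = 14 | 1·2+4·3 = 14
M: 3·0+2·4+3·8 = 32 | 1·8+4·6 = 32
gcd(3,2,3,1,4) = 1

Coefficients: [3, 2, 3, 1, 4]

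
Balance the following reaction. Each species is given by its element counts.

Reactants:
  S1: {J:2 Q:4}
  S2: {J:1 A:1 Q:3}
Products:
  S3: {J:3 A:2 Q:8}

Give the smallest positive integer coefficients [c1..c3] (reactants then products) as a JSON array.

Coefficients: [1, 4, 2]

J: 1·2+4·1 = 6 | 2·3 = 6
A: 1·0+4·1 = 4 | 2·2 = 4
Q: 1·4+4·3 = 16 | 2·8 = 16
gcd(1,4,2) = 1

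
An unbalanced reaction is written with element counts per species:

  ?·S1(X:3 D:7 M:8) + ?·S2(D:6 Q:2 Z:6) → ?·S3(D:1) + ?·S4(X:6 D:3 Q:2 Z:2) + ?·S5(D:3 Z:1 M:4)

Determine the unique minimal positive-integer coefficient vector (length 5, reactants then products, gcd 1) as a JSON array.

X: 2·3+1·0 = 6 | 5·0+1·6+4·0 = 6
D: 2·7+1·6 = 20 | 5·1+1·3+4·3 = 20
Q: 2·0+1·2 = 2 | 5·0+1·2+4·0 = 2
Z: 2·0+1·6 = 6 | 5·0+1·2+4·1 = 6
M: 2·8+1·0 = 16 | 5·0+1·0+4·4 = 16
gcd(2,1,5,1,4) = 1

Coefficients: [2, 1, 5, 1, 4]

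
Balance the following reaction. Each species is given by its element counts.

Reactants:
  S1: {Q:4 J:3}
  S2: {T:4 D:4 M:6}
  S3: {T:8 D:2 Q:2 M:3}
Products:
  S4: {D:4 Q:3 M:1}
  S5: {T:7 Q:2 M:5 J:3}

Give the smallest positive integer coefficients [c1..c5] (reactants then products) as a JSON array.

Coefficients: [4, 3, 2, 4, 4]

T: 4·0+3·4+2·8 = 28 | 4·0+4·7 = 28
D: 4·0+3·4+2·2 = 16 | 4·4+4·0 = 16
Q: 4·4+3·0+2·2 = 20 | 4·3+4·2 = 20
M: 4·0+3·6+2·3 = 24 | 4·1+4·5 = 24
J: 4·3+3·0+2·0 = 12 | 4·0+4·3 = 12
gcd(4,3,2,4,4) = 1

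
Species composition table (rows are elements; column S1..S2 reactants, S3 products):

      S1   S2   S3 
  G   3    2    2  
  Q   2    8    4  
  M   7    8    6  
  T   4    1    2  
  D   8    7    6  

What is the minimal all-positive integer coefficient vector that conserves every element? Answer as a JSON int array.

Coefficients: [2, 2, 5]

G: 2·3+2·2 = 10 | 5·2 = 10
Q: 2·2+2·8 = 20 | 5·4 = 20
M: 2·7+2·8 = 30 | 5·6 = 30
T: 2·4+2·1 = 10 | 5·2 = 10
D: 2·8+2·7 = 30 | 5·6 = 30
gcd(2,2,5) = 1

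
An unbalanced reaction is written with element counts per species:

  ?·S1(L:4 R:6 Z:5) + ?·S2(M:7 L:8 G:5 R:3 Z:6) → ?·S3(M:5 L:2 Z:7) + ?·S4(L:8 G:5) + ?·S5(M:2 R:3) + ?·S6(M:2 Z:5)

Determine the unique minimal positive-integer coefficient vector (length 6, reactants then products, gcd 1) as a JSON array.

Coefficients: [1, 4, 2, 4, 6, 3]

M: 1·0+4·7 = 28 | 2·5+4·0+6·2+3·2 = 28
L: 1·4+4·8 = 36 | 2·2+4·8+6·0+3·0 = 36
G: 1·0+4·5 = 20 | 2·0+4·5+6·0+3·0 = 20
R: 1·6+4·3 = 18 | 2·0+4·0+6·3+3·0 = 18
Z: 1·5+4·6 = 29 | 2·7+4·0+6·0+3·5 = 29
gcd(1,4,2,4,6,3) = 1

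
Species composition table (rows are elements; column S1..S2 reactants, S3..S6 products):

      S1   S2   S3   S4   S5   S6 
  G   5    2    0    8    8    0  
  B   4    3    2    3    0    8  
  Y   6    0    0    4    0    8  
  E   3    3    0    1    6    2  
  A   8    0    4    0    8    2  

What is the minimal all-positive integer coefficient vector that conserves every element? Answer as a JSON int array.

G: 6·5+5·2 = 40 | 2·0+1·8+4·8+4·0 = 40
B: 6·4+5·3 = 39 | 2·2+1·3+4·0+4·8 = 39
Y: 6·6+5·0 = 36 | 2·0+1·4+4·0+4·8 = 36
E: 6·3+5·3 = 33 | 2·0+1·1+4·6+4·2 = 33
A: 6·8+5·0 = 48 | 2·4+1·0+4·8+4·2 = 48
gcd(6,5,2,1,4,4) = 1

Coefficients: [6, 5, 2, 1, 4, 4]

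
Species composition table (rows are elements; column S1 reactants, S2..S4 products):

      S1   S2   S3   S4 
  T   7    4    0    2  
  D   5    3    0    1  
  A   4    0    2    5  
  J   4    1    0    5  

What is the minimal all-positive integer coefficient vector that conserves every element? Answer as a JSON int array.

T: 4·7 = 28 | 6·4+3·0+2·2 = 28
D: 4·5 = 20 | 6·3+3·0+2·1 = 20
A: 4·4 = 16 | 6·0+3·2+2·5 = 16
J: 4·4 = 16 | 6·1+3·0+2·5 = 16
gcd(4,6,3,2) = 1

Coefficients: [4, 6, 3, 2]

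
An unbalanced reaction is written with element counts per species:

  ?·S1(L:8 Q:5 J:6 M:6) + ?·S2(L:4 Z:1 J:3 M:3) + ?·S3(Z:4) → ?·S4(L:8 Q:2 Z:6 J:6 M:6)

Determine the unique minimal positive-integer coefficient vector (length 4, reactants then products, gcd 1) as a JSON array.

L: 2·8+6·4+6·0 = 40 | 5·8 = 40
Q: 2·5+6·0+6·0 = 10 | 5·2 = 10
Z: 2·0+6·1+6·4 = 30 | 5·6 = 30
J: 2·6+6·3+6·0 = 30 | 5·6 = 30
M: 2·6+6·3+6·0 = 30 | 5·6 = 30
gcd(2,6,6,5) = 1

Coefficients: [2, 6, 6, 5]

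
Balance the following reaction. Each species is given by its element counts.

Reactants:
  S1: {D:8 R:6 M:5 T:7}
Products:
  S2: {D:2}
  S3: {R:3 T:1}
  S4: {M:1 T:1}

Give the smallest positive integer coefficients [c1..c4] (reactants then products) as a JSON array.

D: 1·8 = 8 | 4·2+2·0+5·0 = 8
R: 1·6 = 6 | 4·0+2·3+5·0 = 6
M: 1·5 = 5 | 4·0+2·0+5·1 = 5
T: 1·7 = 7 | 4·0+2·1+5·1 = 7
gcd(1,4,2,5) = 1

Coefficients: [1, 4, 2, 5]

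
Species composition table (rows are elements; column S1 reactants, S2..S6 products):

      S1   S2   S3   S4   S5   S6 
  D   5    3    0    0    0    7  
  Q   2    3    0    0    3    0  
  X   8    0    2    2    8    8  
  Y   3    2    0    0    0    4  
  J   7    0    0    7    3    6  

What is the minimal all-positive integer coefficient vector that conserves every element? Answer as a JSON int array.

D: 6·5 = 30 | 3·3+5·0+3·0+1·0+3·7 = 30
Q: 6·2 = 12 | 3·3+5·0+3·0+1·3+3·0 = 12
X: 6·8 = 48 | 3·0+5·2+3·2+1·8+3·8 = 48
Y: 6·3 = 18 | 3·2+5·0+3·0+1·0+3·4 = 18
J: 6·7 = 42 | 3·0+5·0+3·7+1·3+3·6 = 42
gcd(6,3,5,3,1,3) = 1

Coefficients: [6, 3, 5, 3, 1, 3]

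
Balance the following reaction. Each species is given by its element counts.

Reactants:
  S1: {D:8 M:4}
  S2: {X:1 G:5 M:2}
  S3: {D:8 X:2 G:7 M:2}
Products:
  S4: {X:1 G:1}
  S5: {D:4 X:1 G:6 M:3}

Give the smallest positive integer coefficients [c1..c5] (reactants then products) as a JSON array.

Coefficients: [1, 5, 2, 3, 6]

D: 1·8+5·0+2·8 = 24 | 3·0+6·4 = 24
X: 1·0+5·1+2·2 = 9 | 3·1+6·1 = 9
G: 1·0+5·5+2·7 = 39 | 3·1+6·6 = 39
M: 1·4+5·2+2·2 = 18 | 3·0+6·3 = 18
gcd(1,5,2,3,6) = 1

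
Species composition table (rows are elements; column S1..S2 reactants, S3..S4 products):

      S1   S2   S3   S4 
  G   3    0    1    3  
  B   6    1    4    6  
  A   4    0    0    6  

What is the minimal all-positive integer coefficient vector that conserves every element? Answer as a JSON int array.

Coefficients: [3, 6, 3, 2]

G: 3·3+6·0 = 9 | 3·1+2·3 = 9
B: 3·6+6·1 = 24 | 3·4+2·6 = 24
A: 3·4+6·0 = 12 | 3·0+2·6 = 12
gcd(3,6,3,2) = 1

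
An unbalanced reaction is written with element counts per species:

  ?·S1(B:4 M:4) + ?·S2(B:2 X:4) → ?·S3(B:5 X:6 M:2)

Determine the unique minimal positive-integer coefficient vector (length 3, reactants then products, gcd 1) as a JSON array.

B: 1·4+3·2 = 10 | 2·5 = 10
X: 1·0+3·4 = 12 | 2·6 = 12
M: 1·4+3·0 = 4 | 2·2 = 4
gcd(1,3,2) = 1

Coefficients: [1, 3, 2]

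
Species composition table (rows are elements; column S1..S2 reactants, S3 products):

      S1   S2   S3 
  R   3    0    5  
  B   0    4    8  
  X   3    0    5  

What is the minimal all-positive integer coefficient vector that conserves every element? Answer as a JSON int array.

R: 5·3+6·0 = 15 | 3·5 = 15
B: 5·0+6·4 = 24 | 3·8 = 24
X: 5·3+6·0 = 15 | 3·5 = 15
gcd(5,6,3) = 1

Coefficients: [5, 6, 3]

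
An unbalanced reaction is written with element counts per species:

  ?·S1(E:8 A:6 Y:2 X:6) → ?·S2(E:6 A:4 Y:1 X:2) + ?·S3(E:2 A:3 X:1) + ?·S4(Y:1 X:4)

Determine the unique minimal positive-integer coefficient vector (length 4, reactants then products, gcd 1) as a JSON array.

E: 5·8 = 40 | 6·6+2·2+4·0 = 40
A: 5·6 = 30 | 6·4+2·3+4·0 = 30
Y: 5·2 = 10 | 6·1+2·0+4·1 = 10
X: 5·6 = 30 | 6·2+2·1+4·4 = 30
gcd(5,6,2,4) = 1

Coefficients: [5, 6, 2, 4]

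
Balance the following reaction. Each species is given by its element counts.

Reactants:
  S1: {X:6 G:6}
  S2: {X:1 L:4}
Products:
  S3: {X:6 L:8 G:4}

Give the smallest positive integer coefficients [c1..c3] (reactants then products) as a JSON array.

X: 2·6+6·1 = 18 | 3·6 = 18
L: 2·0+6·4 = 24 | 3·8 = 24
G: 2·6+6·0 = 12 | 3·4 = 12
gcd(2,6,3) = 1

Coefficients: [2, 6, 3]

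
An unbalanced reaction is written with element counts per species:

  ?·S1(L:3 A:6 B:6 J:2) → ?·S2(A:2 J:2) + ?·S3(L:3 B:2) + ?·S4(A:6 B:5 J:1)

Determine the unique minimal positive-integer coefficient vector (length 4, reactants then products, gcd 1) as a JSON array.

L: 5·3 = 15 | 3·0+5·3+4·0 = 15
A: 5·6 = 30 | 3·2+5·0+4·6 = 30
B: 5·6 = 30 | 3·0+5·2+4·5 = 30
J: 5·2 = 10 | 3·2+5·0+4·1 = 10
gcd(5,3,5,4) = 1

Coefficients: [5, 3, 5, 4]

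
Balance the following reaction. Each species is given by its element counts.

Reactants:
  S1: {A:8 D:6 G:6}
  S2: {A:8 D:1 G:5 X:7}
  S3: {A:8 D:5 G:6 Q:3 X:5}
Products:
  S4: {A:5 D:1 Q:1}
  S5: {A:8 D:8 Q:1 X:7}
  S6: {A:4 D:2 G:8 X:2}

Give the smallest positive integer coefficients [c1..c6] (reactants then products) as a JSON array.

Coefficients: [3, 2, 2, 4, 2, 5]

A: 3·8+2·8+2·8 = 56 | 4·5+2·8+5·4 = 56
D: 3·6+2·1+2·5 = 30 | 4·1+2·8+5·2 = 30
G: 3·6+2·5+2·6 = 40 | 4·0+2·0+5·8 = 40
Q: 3·0+2·0+2·3 = 6 | 4·1+2·1+5·0 = 6
X: 3·0+2·7+2·5 = 24 | 4·0+2·7+5·2 = 24
gcd(3,2,2,4,2,5) = 1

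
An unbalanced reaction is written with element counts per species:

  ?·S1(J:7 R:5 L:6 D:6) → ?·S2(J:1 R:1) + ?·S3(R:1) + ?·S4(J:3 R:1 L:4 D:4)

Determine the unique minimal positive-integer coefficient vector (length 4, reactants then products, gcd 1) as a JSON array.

Coefficients: [2, 5, 2, 3]

J: 2·7 = 14 | 5·1+2·0+3·3 = 14
R: 2·5 = 10 | 5·1+2·1+3·1 = 10
L: 2·6 = 12 | 5·0+2·0+3·4 = 12
D: 2·6 = 12 | 5·0+2·0+3·4 = 12
gcd(2,5,2,3) = 1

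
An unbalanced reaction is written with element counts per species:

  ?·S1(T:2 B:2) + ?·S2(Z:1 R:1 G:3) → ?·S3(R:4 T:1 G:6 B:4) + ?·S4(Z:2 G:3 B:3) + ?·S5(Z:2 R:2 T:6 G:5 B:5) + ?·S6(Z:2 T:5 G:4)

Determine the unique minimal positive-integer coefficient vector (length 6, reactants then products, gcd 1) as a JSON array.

Z: 6·0+6·1 = 6 | 1·0+1·2+1·2+1·2 = 6
R: 6·0+6·1 = 6 | 1·4+1·0+1·2+1·0 = 6
T: 6·2+6·0 = 12 | 1·1+1·0+1·6+1·5 = 12
G: 6·0+6·3 = 18 | 1·6+1·3+1·5+1·4 = 18
B: 6·2+6·0 = 12 | 1·4+1·3+1·5+1·0 = 12
gcd(6,6,1,1,1,1) = 1

Coefficients: [6, 6, 1, 1, 1, 1]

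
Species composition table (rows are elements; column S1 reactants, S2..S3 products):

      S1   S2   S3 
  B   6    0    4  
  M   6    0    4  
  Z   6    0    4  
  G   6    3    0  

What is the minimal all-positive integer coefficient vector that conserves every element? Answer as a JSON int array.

B: 2·6 = 12 | 4·0+3·4 = 12
M: 2·6 = 12 | 4·0+3·4 = 12
Z: 2·6 = 12 | 4·0+3·4 = 12
G: 2·6 = 12 | 4·3+3·0 = 12
gcd(2,4,3) = 1

Coefficients: [2, 4, 3]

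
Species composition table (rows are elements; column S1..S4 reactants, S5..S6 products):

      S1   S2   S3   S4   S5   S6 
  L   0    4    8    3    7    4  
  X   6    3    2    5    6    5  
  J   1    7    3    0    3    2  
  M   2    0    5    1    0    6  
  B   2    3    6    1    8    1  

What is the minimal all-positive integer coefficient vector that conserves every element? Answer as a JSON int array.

Coefficients: [3, 1, 4, 4, 4, 5]

L: 3·0+1·4+4·8+4·3 = 48 | 4·7+5·4 = 48
X: 3·6+1·3+4·2+4·5 = 49 | 4·6+5·5 = 49
J: 3·1+1·7+4·3+4·0 = 22 | 4·3+5·2 = 22
M: 3·2+1·0+4·5+4·1 = 30 | 4·0+5·6 = 30
B: 3·2+1·3+4·6+4·1 = 37 | 4·8+5·1 = 37
gcd(3,1,4,4,4,5) = 1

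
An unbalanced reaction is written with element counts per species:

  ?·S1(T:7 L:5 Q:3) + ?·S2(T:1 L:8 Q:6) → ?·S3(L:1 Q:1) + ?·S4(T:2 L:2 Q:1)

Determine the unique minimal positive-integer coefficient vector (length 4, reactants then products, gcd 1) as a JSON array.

Coefficients: [1, 1, 5, 4]

T: 1·7+1·1 = 8 | 5·0+4·2 = 8
L: 1·5+1·8 = 13 | 5·1+4·2 = 13
Q: 1·3+1·6 = 9 | 5·1+4·1 = 9
gcd(1,1,5,4) = 1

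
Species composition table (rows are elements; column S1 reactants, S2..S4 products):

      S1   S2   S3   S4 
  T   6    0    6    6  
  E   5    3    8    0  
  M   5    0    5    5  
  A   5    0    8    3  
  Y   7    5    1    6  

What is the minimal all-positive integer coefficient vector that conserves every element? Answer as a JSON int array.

Coefficients: [5, 3, 2, 3]

T: 5·6 = 30 | 3·0+2·6+3·6 = 30
E: 5·5 = 25 | 3·3+2·8+3·0 = 25
M: 5·5 = 25 | 3·0+2·5+3·5 = 25
A: 5·5 = 25 | 3·0+2·8+3·3 = 25
Y: 5·7 = 35 | 3·5+2·1+3·6 = 35
gcd(5,3,2,3) = 1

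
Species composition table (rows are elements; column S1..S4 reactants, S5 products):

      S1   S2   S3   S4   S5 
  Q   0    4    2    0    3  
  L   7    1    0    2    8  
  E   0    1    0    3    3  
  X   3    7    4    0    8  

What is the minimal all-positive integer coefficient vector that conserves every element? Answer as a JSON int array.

Coefficients: [5, 3, 3, 5, 6]

Q: 5·0+3·4+3·2+5·0 = 18 | 6·3 = 18
L: 5·7+3·1+3·0+5·2 = 48 | 6·8 = 48
E: 5·0+3·1+3·0+5·3 = 18 | 6·3 = 18
X: 5·3+3·7+3·4+5·0 = 48 | 6·8 = 48
gcd(5,3,3,5,6) = 1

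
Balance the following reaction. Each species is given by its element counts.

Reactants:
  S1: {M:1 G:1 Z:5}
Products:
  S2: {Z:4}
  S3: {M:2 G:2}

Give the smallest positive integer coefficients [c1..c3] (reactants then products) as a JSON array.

M: 4·1 = 4 | 5·0+2·2 = 4
G: 4·1 = 4 | 5·0+2·2 = 4
Z: 4·5 = 20 | 5·4+2·0 = 20
gcd(4,5,2) = 1

Coefficients: [4, 5, 2]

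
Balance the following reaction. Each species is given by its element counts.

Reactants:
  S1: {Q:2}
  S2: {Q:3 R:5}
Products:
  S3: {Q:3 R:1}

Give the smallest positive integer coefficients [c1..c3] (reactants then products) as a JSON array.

Coefficients: [6, 1, 5]

Q: 6·2+1·3 = 15 | 5·3 = 15
R: 6·0+1·5 = 5 | 5·1 = 5
gcd(6,1,5) = 1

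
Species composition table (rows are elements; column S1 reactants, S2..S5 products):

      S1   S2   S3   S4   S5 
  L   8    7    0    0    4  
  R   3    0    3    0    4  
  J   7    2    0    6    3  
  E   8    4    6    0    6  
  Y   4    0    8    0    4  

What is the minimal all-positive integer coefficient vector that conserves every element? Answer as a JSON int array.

L: 5·8 = 40 | 4·7+1·0+3·0+3·4 = 40
R: 5·3 = 15 | 4·0+1·3+3·0+3·4 = 15
J: 5·7 = 35 | 4·2+1·0+3·6+3·3 = 35
E: 5·8 = 40 | 4·4+1·6+3·0+3·6 = 40
Y: 5·4 = 20 | 4·0+1·8+3·0+3·4 = 20
gcd(5,4,1,3,3) = 1

Coefficients: [5, 4, 1, 3, 3]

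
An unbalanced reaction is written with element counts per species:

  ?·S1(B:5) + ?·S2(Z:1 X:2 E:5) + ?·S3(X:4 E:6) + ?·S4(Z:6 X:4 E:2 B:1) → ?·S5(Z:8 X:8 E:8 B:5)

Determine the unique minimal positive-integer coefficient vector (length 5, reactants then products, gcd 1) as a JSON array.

Z: 3·0+2·1+2·0+5·6 = 32 | 4·8 = 32
X: 3·0+2·2+2·4+5·4 = 32 | 4·8 = 32
E: 3·0+2·5+2·6+5·2 = 32 | 4·8 = 32
B: 3·5+2·0+2·0+5·1 = 20 | 4·5 = 20
gcd(3,2,2,5,4) = 1

Coefficients: [3, 2, 2, 5, 4]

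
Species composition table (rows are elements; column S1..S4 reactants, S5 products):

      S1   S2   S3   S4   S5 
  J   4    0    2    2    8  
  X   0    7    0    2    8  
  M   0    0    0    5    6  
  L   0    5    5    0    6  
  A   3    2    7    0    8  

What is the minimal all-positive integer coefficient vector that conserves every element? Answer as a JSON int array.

J: 6·4+4·0+2·2+6·2 = 40 | 5·8 = 40
X: 6·0+4·7+2·0+6·2 = 40 | 5·8 = 40
M: 6·0+4·0+2·0+6·5 = 30 | 5·6 = 30
L: 6·0+4·5+2·5+6·0 = 30 | 5·6 = 30
A: 6·3+4·2+2·7+6·0 = 40 | 5·8 = 40
gcd(6,4,2,6,5) = 1

Coefficients: [6, 4, 2, 6, 5]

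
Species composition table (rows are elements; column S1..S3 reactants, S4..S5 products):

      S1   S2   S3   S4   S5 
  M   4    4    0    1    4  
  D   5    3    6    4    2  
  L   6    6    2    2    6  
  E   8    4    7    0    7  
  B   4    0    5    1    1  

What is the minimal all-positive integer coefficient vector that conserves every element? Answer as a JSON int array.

Coefficients: [1, 5, 1, 4, 5]

M: 1·4+5·4+1·0 = 24 | 4·1+5·4 = 24
D: 1·5+5·3+1·6 = 26 | 4·4+5·2 = 26
L: 1·6+5·6+1·2 = 38 | 4·2+5·6 = 38
E: 1·8+5·4+1·7 = 35 | 4·0+5·7 = 35
B: 1·4+5·0+1·5 = 9 | 4·1+5·1 = 9
gcd(1,5,1,4,5) = 1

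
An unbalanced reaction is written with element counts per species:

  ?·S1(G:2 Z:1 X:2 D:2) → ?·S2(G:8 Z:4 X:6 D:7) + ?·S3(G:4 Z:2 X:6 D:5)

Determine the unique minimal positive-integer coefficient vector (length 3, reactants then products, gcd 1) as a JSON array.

G: 6·2 = 12 | 1·8+1·4 = 12
Z: 6·1 = 6 | 1·4+1·2 = 6
X: 6·2 = 12 | 1·6+1·6 = 12
D: 6·2 = 12 | 1·7+1·5 = 12
gcd(6,1,1) = 1

Coefficients: [6, 1, 1]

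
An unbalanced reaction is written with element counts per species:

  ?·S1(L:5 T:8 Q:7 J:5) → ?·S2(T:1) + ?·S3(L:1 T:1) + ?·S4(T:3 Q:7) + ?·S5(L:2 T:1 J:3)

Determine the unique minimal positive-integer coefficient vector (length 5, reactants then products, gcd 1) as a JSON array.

L: 3·5 = 15 | 5·0+5·1+3·0+5·2 = 15
T: 3·8 = 24 | 5·1+5·1+3·3+5·1 = 24
Q: 3·7 = 21 | 5·0+5·0+3·7+5·0 = 21
J: 3·5 = 15 | 5·0+5·0+3·0+5·3 = 15
gcd(3,5,5,3,5) = 1

Coefficients: [3, 5, 5, 3, 5]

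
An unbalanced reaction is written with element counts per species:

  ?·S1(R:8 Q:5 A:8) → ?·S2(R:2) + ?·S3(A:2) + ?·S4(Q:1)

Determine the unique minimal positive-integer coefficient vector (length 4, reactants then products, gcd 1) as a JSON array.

R: 1·8 = 8 | 4·2+4·0+5·0 = 8
Q: 1·5 = 5 | 4·0+4·0+5·1 = 5
A: 1·8 = 8 | 4·0+4·2+5·0 = 8
gcd(1,4,4,5) = 1

Coefficients: [1, 4, 4, 5]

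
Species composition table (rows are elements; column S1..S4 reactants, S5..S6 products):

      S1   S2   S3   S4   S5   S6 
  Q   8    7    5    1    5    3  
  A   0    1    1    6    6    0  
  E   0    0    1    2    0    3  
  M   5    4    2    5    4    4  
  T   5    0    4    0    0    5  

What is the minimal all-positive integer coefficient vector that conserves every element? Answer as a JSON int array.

Coefficients: [1, 1, 5, 5, 6, 5]

Q: 1·8+1·7+5·5+5·1 = 45 | 6·5+5·3 = 45
A: 1·0+1·1+5·1+5·6 = 36 | 6·6+5·0 = 36
E: 1·0+1·0+5·1+5·2 = 15 | 6·0+5·3 = 15
M: 1·5+1·4+5·2+5·5 = 44 | 6·4+5·4 = 44
T: 1·5+1·0+5·4+5·0 = 25 | 6·0+5·5 = 25
gcd(1,1,5,5,6,5) = 1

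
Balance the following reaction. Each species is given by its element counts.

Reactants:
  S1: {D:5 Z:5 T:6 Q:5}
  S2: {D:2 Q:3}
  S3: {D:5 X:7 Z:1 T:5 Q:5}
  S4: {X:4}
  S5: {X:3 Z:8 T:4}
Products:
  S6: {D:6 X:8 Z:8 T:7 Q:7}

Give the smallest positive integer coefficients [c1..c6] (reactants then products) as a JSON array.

D: 3·5+5·2+1·5+6·0+3·0 = 30 | 5·6 = 30
X: 3·0+5·0+1·7+6·4+3·3 = 40 | 5·8 = 40
Z: 3·5+5·0+1·1+6·0+3·8 = 40 | 5·8 = 40
T: 3·6+5·0+1·5+6·0+3·4 = 35 | 5·7 = 35
Q: 3·5+5·3+1·5+6·0+3·0 = 35 | 5·7 = 35
gcd(3,5,1,6,3,5) = 1

Coefficients: [3, 5, 1, 6, 3, 5]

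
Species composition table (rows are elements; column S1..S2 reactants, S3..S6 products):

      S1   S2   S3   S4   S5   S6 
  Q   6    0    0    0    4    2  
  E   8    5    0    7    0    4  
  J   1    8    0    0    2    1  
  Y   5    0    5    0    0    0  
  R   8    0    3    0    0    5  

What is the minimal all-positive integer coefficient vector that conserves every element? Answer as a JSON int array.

Coefficients: [4, 1, 4, 3, 4, 4]

Q: 4·6+1·0 = 24 | 4·0+3·0+4·4+4·2 = 24
E: 4·8+1·5 = 37 | 4·0+3·7+4·0+4·4 = 37
J: 4·1+1·8 = 12 | 4·0+3·0+4·2+4·1 = 12
Y: 4·5+1·0 = 20 | 4·5+3·0+4·0+4·0 = 20
R: 4·8+1·0 = 32 | 4·3+3·0+4·0+4·5 = 32
gcd(4,1,4,3,4,4) = 1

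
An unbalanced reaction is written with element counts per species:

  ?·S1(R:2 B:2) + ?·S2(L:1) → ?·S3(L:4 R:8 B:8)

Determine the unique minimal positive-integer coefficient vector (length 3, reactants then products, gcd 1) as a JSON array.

L: 4·0+4·1 = 4 | 1·4 = 4
R: 4·2+4·0 = 8 | 1·8 = 8
B: 4·2+4·0 = 8 | 1·8 = 8
gcd(4,4,1) = 1

Coefficients: [4, 4, 1]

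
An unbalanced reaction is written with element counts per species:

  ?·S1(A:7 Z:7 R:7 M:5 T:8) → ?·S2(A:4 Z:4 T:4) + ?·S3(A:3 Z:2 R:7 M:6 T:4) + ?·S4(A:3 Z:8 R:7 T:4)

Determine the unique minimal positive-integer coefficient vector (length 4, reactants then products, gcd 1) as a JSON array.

A: 6·7 = 42 | 6·4+5·3+1·3 = 42
Z: 6·7 = 42 | 6·4+5·2+1·8 = 42
R: 6·7 = 42 | 6·0+5·7+1·7 = 42
M: 6·5 = 30 | 6·0+5·6+1·0 = 30
T: 6·8 = 48 | 6·4+5·4+1·4 = 48
gcd(6,6,5,1) = 1

Coefficients: [6, 6, 5, 1]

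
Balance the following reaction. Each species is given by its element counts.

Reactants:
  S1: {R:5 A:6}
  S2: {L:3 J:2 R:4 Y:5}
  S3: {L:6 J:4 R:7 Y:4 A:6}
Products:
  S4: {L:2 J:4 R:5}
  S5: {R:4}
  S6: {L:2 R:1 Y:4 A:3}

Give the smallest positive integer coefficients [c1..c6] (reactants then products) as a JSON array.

Coefficients: [2, 4, 1, 3, 3, 6]

L: 2·0+4·3+1·6 = 18 | 3·2+3·0+6·2 = 18
J: 2·0+4·2+1·4 = 12 | 3·4+3·0+6·0 = 12
R: 2·5+4·4+1·7 = 33 | 3·5+3·4+6·1 = 33
Y: 2·0+4·5+1·4 = 24 | 3·0+3·0+6·4 = 24
A: 2·6+4·0+1·6 = 18 | 3·0+3·0+6·3 = 18
gcd(2,4,1,3,3,6) = 1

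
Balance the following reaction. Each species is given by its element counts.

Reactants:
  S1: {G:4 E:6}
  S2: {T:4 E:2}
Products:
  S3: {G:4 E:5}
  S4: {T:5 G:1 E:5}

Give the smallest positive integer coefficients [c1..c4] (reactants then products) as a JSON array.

T: 5·0+5·4 = 20 | 4·0+4·5 = 20
G: 5·4+5·0 = 20 | 4·4+4·1 = 20
E: 5·6+5·2 = 40 | 4·5+4·5 = 40
gcd(5,5,4,4) = 1

Coefficients: [5, 5, 4, 4]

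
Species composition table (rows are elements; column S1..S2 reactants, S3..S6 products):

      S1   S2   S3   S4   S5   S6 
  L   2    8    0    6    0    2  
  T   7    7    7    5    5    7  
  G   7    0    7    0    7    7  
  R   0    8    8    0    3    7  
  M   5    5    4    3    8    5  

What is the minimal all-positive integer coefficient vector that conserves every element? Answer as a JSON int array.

Coefficients: [5, 4, 1, 6, 1, 3]

L: 5·2+4·8 = 42 | 1·0+6·6+1·0+3·2 = 42
T: 5·7+4·7 = 63 | 1·7+6·5+1·5+3·7 = 63
G: 5·7+4·0 = 35 | 1·7+6·0+1·7+3·7 = 35
R: 5·0+4·8 = 32 | 1·8+6·0+1·3+3·7 = 32
M: 5·5+4·5 = 45 | 1·4+6·3+1·8+3·5 = 45
gcd(5,4,1,6,1,3) = 1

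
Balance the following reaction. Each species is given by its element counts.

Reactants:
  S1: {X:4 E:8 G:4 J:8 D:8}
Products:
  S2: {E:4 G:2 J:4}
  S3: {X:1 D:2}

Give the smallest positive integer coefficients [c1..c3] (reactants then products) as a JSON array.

X: 1·4 = 4 | 2·0+4·1 = 4
E: 1·8 = 8 | 2·4+4·0 = 8
G: 1·4 = 4 | 2·2+4·0 = 4
J: 1·8 = 8 | 2·4+4·0 = 8
D: 1·8 = 8 | 2·0+4·2 = 8
gcd(1,2,4) = 1

Coefficients: [1, 2, 4]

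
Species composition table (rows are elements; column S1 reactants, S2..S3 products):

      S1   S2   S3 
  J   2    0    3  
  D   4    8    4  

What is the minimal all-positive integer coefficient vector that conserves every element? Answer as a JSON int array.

Coefficients: [6, 1, 4]

J: 6·2 = 12 | 1·0+4·3 = 12
D: 6·4 = 24 | 1·8+4·4 = 24
gcd(6,1,4) = 1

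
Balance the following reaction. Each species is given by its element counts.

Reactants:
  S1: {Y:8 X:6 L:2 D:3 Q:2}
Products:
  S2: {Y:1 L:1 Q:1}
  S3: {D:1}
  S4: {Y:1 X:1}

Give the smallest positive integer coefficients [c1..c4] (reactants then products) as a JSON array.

Y: 1·8 = 8 | 2·1+3·0+6·1 = 8
X: 1·6 = 6 | 2·0+3·0+6·1 = 6
L: 1·2 = 2 | 2·1+3·0+6·0 = 2
D: 1·3 = 3 | 2·0+3·1+6·0 = 3
Q: 1·2 = 2 | 2·1+3·0+6·0 = 2
gcd(1,2,3,6) = 1

Coefficients: [1, 2, 3, 6]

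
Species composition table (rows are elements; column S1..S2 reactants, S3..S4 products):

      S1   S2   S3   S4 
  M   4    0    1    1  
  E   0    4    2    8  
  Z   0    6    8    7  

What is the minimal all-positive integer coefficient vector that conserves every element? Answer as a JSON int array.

M: 1·4+5·0 = 4 | 2·1+2·1 = 4
E: 1·0+5·4 = 20 | 2·2+2·8 = 20
Z: 1·0+5·6 = 30 | 2·8+2·7 = 30
gcd(1,5,2,2) = 1

Coefficients: [1, 5, 2, 2]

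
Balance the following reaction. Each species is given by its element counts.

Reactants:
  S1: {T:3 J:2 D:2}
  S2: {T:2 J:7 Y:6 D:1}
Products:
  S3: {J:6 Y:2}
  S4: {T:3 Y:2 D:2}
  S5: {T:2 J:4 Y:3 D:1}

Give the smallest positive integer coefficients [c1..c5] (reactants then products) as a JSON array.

Coefficients: [3, 4, 3, 3, 4]

T: 3·3+4·2 = 17 | 3·0+3·3+4·2 = 17
J: 3·2+4·7 = 34 | 3·6+3·0+4·4 = 34
Y: 3·0+4·6 = 24 | 3·2+3·2+4·3 = 24
D: 3·2+4·1 = 10 | 3·0+3·2+4·1 = 10
gcd(3,4,3,3,4) = 1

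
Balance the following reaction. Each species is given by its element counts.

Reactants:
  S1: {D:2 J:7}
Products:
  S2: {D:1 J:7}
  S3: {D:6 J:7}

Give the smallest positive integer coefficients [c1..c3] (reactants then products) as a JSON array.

Coefficients: [5, 4, 1]

D: 5·2 = 10 | 4·1+1·6 = 10
J: 5·7 = 35 | 4·7+1·7 = 35
gcd(5,4,1) = 1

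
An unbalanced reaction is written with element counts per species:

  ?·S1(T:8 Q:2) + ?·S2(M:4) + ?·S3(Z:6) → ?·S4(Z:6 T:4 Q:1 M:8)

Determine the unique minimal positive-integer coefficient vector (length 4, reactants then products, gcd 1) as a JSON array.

Z: 1·0+4·0+2·6 = 12 | 2·6 = 12
T: 1·8+4·0+2·0 = 8 | 2·4 = 8
Q: 1·2+4·0+2·0 = 2 | 2·1 = 2
M: 1·0+4·4+2·0 = 16 | 2·8 = 16
gcd(1,4,2,2) = 1

Coefficients: [1, 4, 2, 2]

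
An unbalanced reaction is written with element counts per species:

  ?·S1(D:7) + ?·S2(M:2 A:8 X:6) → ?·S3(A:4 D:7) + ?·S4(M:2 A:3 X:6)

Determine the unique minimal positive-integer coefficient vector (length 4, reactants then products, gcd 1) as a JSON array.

M: 5·0+4·2 = 8 | 5·0+4·2 = 8
A: 5·0+4·8 = 32 | 5·4+4·3 = 32
X: 5·0+4·6 = 24 | 5·0+4·6 = 24
D: 5·7+4·0 = 35 | 5·7+4·0 = 35
gcd(5,4,5,4) = 1

Coefficients: [5, 4, 5, 4]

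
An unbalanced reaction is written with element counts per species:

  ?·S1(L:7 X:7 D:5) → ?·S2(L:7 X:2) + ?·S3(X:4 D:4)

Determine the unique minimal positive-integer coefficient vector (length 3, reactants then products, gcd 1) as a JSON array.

L: 4·7 = 28 | 4·7+5·0 = 28
X: 4·7 = 28 | 4·2+5·4 = 28
D: 4·5 = 20 | 4·0+5·4 = 20
gcd(4,4,5) = 1

Coefficients: [4, 4, 5]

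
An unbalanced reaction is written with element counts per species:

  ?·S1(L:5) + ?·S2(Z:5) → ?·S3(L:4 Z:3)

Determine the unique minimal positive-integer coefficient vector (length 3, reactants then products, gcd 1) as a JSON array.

L: 4·5+3·0 = 20 | 5·4 = 20
Z: 4·0+3·5 = 15 | 5·3 = 15
gcd(4,3,5) = 1

Coefficients: [4, 3, 5]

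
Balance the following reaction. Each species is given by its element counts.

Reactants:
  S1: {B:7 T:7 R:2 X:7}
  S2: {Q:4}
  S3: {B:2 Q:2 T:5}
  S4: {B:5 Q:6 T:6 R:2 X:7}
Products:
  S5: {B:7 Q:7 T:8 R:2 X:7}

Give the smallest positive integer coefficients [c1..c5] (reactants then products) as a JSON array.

Coefficients: [3, 5, 1, 1, 4]

B: 3·7+5·0+1·2+1·5 = 28 | 4·7 = 28
Q: 3·0+5·4+1·2+1·6 = 28 | 4·7 = 28
T: 3·7+5·0+1·5+1·6 = 32 | 4·8 = 32
R: 3·2+5·0+1·0+1·2 = 8 | 4·2 = 8
X: 3·7+5·0+1·0+1·7 = 28 | 4·7 = 28
gcd(3,5,1,1,4) = 1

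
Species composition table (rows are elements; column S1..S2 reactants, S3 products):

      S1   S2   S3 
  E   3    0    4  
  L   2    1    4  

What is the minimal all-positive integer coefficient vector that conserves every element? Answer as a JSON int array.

E: 4·3+4·0 = 12 | 3·4 = 12
L: 4·2+4·1 = 12 | 3·4 = 12
gcd(4,4,3) = 1

Coefficients: [4, 4, 3]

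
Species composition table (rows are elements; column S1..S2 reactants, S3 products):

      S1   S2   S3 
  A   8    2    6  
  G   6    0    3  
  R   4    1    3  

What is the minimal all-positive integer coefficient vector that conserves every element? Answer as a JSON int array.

A: 1·8+2·2 = 12 | 2·6 = 12
G: 1·6+2·0 = 6 | 2·3 = 6
R: 1·4+2·1 = 6 | 2·3 = 6
gcd(1,2,2) = 1

Coefficients: [1, 2, 2]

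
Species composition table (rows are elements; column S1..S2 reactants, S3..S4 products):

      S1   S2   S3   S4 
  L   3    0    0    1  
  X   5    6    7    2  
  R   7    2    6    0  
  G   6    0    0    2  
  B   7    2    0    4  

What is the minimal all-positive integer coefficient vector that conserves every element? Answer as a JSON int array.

L: 2·3+5·0 = 6 | 4·0+6·1 = 6
X: 2·5+5·6 = 40 | 4·7+6·2 = 40
R: 2·7+5·2 = 24 | 4·6+6·0 = 24
G: 2·6+5·0 = 12 | 4·0+6·2 = 12
B: 2·7+5·2 = 24 | 4·0+6·4 = 24
gcd(2,5,4,6) = 1

Coefficients: [2, 5, 4, 6]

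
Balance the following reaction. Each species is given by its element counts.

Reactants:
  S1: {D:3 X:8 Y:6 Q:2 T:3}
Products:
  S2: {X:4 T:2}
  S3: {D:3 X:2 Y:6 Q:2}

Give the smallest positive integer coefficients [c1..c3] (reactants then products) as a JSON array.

Coefficients: [2, 3, 2]

D: 2·3 = 6 | 3·0+2·3 = 6
X: 2·8 = 16 | 3·4+2·2 = 16
Y: 2·6 = 12 | 3·0+2·6 = 12
Q: 2·2 = 4 | 3·0+2·2 = 4
T: 2·3 = 6 | 3·2+2·0 = 6
gcd(2,3,2) = 1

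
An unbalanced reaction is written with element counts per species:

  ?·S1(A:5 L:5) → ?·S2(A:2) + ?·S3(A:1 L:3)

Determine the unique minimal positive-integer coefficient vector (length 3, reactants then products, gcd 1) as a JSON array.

A: 3·5 = 15 | 5·2+5·1 = 15
L: 3·5 = 15 | 5·0+5·3 = 15
gcd(3,5,5) = 1

Coefficients: [3, 5, 5]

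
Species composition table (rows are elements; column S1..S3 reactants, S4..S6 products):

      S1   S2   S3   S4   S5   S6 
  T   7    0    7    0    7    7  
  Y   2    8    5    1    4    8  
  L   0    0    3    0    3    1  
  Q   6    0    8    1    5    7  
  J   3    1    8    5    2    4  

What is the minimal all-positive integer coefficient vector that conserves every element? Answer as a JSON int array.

Coefficients: [2, 2, 2, 2, 1, 3]

T: 2·7+2·0+2·7 = 28 | 2·0+1·7+3·7 = 28
Y: 2·2+2·8+2·5 = 30 | 2·1+1·4+3·8 = 30
L: 2·0+2·0+2·3 = 6 | 2·0+1·3+3·1 = 6
Q: 2·6+2·0+2·8 = 28 | 2·1+1·5+3·7 = 28
J: 2·3+2·1+2·8 = 24 | 2·5+1·2+3·4 = 24
gcd(2,2,2,2,1,3) = 1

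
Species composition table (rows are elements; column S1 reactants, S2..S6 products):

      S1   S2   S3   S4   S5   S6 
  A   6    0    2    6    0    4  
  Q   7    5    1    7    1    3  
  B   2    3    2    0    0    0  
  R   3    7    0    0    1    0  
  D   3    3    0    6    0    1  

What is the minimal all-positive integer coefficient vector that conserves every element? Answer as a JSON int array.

A: 6·6 = 36 | 2·0+3·2+1·6+4·0+6·4 = 36
Q: 6·7 = 42 | 2·5+3·1+1·7+4·1+6·3 = 42
B: 6·2 = 12 | 2·3+3·2+1·0+4·0+6·0 = 12
R: 6·3 = 18 | 2·7+3·0+1·0+4·1+6·0 = 18
D: 6·3 = 18 | 2·3+3·0+1·6+4·0+6·1 = 18
gcd(6,2,3,1,4,6) = 1

Coefficients: [6, 2, 3, 1, 4, 6]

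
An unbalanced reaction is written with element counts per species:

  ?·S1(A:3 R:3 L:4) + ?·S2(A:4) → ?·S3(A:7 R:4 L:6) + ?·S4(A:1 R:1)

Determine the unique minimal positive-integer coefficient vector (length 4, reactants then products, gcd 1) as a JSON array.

A: 6·3+3·4 = 30 | 4·7+2·1 = 30
R: 6·3+3·0 = 18 | 4·4+2·1 = 18
L: 6·4+3·0 = 24 | 4·6+2·0 = 24
gcd(6,3,4,2) = 1

Coefficients: [6, 3, 4, 2]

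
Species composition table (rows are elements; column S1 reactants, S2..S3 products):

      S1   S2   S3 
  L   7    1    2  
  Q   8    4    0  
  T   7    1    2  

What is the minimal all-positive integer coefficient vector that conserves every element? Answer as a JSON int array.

L: 2·7 = 14 | 4·1+5·2 = 14
Q: 2·8 = 16 | 4·4+5·0 = 16
T: 2·7 = 14 | 4·1+5·2 = 14
gcd(2,4,5) = 1

Coefficients: [2, 4, 5]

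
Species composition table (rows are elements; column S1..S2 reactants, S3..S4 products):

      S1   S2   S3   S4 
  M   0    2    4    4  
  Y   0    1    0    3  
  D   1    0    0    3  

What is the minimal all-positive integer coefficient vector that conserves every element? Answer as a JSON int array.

M: 6·0+6·2 = 12 | 1·4+2·4 = 12
Y: 6·0+6·1 = 6 | 1·0+2·3 = 6
D: 6·1+6·0 = 6 | 1·0+2·3 = 6
gcd(6,6,1,2) = 1

Coefficients: [6, 6, 1, 2]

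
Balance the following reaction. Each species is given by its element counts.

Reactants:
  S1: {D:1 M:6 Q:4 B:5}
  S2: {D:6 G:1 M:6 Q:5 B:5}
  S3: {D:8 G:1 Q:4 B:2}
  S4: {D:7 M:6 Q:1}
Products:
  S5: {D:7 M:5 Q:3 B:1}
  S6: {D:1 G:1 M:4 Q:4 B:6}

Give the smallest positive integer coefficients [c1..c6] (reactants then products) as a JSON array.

Coefficients: [3, 5, 1, 1, 6, 6]

D: 3·1+5·6+1·8+1·7 = 48 | 6·7+6·1 = 48
G: 3·0+5·1+1·1+1·0 = 6 | 6·0+6·1 = 6
M: 3·6+5·6+1·0+1·6 = 54 | 6·5+6·4 = 54
Q: 3·4+5·5+1·4+1·1 = 42 | 6·3+6·4 = 42
B: 3·5+5·5+1·2+1·0 = 42 | 6·1+6·6 = 42
gcd(3,5,1,1,6,6) = 1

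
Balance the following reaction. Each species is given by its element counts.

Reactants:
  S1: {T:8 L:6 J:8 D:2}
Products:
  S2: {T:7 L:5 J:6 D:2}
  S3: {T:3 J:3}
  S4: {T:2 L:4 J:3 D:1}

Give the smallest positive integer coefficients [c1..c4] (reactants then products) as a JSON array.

T: 3·8 = 24 | 2·7+2·3+2·2 = 24
L: 3·6 = 18 | 2·5+2·0+2·4 = 18
J: 3·8 = 24 | 2·6+2·3+2·3 = 24
D: 3·2 = 6 | 2·2+2·0+2·1 = 6
gcd(3,2,2,2) = 1

Coefficients: [3, 2, 2, 2]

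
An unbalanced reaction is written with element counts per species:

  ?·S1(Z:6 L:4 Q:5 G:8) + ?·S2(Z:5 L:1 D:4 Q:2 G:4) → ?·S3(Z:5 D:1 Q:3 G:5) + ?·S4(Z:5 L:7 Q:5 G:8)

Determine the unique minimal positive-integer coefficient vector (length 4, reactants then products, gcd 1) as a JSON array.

Coefficients: [5, 1, 4, 3]

Z: 5·6+1·5 = 35 | 4·5+3·5 = 35
L: 5·4+1·1 = 21 | 4·0+3·7 = 21
D: 5·0+1·4 = 4 | 4·1+3·0 = 4
Q: 5·5+1·2 = 27 | 4·3+3·5 = 27
G: 5·8+1·4 = 44 | 4·5+3·8 = 44
gcd(5,1,4,3) = 1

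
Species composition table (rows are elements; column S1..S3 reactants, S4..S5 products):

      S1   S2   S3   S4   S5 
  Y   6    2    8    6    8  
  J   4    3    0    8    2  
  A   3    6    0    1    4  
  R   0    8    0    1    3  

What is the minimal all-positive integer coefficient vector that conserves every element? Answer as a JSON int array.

Y: 3·6+2·2+3·8 = 46 | 1·6+5·8 = 46
J: 3·4+2·3+3·0 = 18 | 1·8+5·2 = 18
A: 3·3+2·6+3·0 = 21 | 1·1+5·4 = 21
R: 3·0+2·8+3·0 = 16 | 1·1+5·3 = 16
gcd(3,2,3,1,5) = 1

Coefficients: [3, 2, 3, 1, 5]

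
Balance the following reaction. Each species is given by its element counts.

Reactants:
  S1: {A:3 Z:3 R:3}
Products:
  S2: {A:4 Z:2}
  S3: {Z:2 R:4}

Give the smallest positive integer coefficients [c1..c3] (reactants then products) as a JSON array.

Coefficients: [4, 3, 3]

A: 4·3 = 12 | 3·4+3·0 = 12
Z: 4·3 = 12 | 3·2+3·2 = 12
R: 4·3 = 12 | 3·0+3·4 = 12
gcd(4,3,3) = 1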